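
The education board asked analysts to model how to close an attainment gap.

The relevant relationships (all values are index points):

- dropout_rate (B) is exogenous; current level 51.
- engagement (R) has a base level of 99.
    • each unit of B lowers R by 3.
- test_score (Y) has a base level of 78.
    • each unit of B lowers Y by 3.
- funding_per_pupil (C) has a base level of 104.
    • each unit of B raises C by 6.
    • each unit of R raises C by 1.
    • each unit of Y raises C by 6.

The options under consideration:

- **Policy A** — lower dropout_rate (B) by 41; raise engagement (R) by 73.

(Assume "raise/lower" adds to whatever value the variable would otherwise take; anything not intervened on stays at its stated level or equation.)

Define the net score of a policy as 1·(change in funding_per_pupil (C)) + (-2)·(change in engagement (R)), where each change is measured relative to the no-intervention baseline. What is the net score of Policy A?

Baseline:
  B = 51
  R = 99 − 3·51 = -54
  Y = 78 − 3·51 = -75
  C = 104 + 6·51 + (-54) + 6·(-75) = -94
Policy A (B − 41, R + 73):
  B = 51 − 41 = 10
  R = 99 − 3·10 (+73 from intervention) = 142
  Y = 78 − 3·10 = 48
  C = 104 + 6·10 + 142 + 6·48 = 594
ΔC = 594 − (-94) = 688; ΔR = 142 − (-54) = 196
Score = 1·688 + (-2)·196 = 296

296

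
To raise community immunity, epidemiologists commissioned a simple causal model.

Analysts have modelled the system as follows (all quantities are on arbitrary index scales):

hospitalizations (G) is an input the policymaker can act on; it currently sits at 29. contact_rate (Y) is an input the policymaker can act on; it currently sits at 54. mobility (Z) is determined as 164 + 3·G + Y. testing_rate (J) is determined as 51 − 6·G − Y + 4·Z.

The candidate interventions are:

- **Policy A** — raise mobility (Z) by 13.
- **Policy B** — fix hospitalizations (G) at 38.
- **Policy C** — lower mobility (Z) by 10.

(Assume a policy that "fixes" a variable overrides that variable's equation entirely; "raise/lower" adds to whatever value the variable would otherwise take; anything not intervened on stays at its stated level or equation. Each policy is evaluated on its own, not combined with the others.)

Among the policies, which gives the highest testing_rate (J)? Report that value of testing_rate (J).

1097

Policy A (Z + 13):
  G = 29
  Y = 54
  Z = 164 + 3·29 + 54 (+13 from intervention) = 318
  J = 51 − 6·29 − 54 + 4·318 = 1095
Policy B (G := 38):
  G = 38
  Y = 54
  Z = 164 + 3·38 + 54 = 332
  J = 51 − 6·38 − 54 + 4·332 = 1097
Policy C (Z − 10):
  G = 29
  Y = 54
  Z = 164 + 3·29 + 54 (−10 from intervention) = 295
  J = 51 − 6·29 − 54 + 4·295 = 1003
Comparing — Policy A: J=1095, Policy B: J=1097, Policy C: J=1003. Highest is 1097 (Policy B).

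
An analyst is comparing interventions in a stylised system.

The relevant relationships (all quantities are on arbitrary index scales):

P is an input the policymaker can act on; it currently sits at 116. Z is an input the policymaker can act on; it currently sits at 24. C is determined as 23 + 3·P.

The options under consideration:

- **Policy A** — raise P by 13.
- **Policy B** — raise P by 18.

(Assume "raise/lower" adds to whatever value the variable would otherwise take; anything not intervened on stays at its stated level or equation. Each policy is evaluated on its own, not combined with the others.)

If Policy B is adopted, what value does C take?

Policy B (P + 18):
  P = 116 + 18 = 134
  C = 23 + 3·134 = 425

425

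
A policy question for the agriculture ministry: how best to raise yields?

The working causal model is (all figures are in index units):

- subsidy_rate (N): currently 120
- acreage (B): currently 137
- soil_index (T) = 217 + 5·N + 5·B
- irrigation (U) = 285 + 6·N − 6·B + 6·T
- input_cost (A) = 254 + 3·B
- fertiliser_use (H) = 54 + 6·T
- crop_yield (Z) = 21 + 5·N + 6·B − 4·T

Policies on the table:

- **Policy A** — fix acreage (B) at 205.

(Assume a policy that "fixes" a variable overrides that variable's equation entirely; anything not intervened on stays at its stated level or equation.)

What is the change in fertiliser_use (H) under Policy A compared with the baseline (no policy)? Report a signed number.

2040

Baseline:
  N = 120
  B = 137
  T = 217 + 5·120 + 5·137 = 1502
  H = 54 + 6·1502 = 9066
Policy A (B := 205):
  N = 120
  B = 205
  T = 217 + 5·120 + 5·205 = 1842
  H = 54 + 6·1842 = 11106
Change in H: 11106 − 9066 = 2040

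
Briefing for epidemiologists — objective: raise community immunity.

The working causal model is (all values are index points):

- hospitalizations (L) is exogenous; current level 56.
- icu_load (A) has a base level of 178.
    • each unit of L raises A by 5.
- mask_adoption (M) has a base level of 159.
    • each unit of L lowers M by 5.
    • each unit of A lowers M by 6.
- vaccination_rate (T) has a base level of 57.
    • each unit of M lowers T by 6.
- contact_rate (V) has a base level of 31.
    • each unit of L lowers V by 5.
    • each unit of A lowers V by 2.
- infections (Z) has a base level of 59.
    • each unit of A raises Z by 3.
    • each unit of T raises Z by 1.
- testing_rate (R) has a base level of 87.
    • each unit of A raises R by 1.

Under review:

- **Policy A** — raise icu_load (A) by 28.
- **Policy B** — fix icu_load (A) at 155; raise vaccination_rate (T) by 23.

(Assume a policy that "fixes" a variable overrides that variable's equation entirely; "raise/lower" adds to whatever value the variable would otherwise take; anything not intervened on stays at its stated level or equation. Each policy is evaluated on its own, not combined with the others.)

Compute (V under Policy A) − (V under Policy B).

-662

Policy A (A + 28):
  L = 56
  A = 178 + 5·56 (+28 from intervention) = 486
  V = 31 − 5·56 − 2·486 = -1221
Policy B (A := 155, T + 23):
  L = 56
  A = 155
  V = 31 − 5·56 − 2·155 = -559
V: -1221 − (-559) = -662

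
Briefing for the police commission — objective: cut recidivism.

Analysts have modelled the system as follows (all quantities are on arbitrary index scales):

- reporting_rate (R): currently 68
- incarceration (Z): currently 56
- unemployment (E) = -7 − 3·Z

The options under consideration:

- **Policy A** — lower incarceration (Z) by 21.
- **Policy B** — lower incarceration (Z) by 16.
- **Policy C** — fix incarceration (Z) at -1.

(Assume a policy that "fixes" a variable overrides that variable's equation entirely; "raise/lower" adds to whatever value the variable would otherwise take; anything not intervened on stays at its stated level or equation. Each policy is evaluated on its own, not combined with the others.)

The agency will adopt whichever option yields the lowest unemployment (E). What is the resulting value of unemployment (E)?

-127

Policy A (Z − 21):
  Z = 56 − 21 = 35
  E = -7 − 3·35 = -112
Policy B (Z − 16):
  Z = 56 − 16 = 40
  E = -7 − 3·40 = -127
Policy C (Z := -1):
  Z = -1
  E = -7 − 3·(-1) = -4
Comparing — Policy A: E=-112, Policy B: E=-127, Policy C: E=-4. Lowest is -127 (Policy B).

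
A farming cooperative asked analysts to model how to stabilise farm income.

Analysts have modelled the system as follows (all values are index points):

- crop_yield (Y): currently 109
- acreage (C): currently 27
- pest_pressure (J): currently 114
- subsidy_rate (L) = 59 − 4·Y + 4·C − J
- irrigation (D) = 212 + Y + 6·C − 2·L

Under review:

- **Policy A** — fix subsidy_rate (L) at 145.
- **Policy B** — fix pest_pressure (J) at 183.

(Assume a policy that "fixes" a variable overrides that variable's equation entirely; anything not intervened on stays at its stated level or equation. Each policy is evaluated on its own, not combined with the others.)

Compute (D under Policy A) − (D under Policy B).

Policy A (L := 145):
  Y = 109
  C = 27
  J = 114
  L = 145
  D = 212 + 109 + 6·27 − 2·145 = 193
Policy B (J := 183):
  Y = 109
  C = 27
  J = 183
  L = 59 − 4·109 + 4·27 − 183 = -452
  D = 212 + 109 + 6·27 − 2·(-452) = 1387
D: 193 − 1387 = -1194

-1194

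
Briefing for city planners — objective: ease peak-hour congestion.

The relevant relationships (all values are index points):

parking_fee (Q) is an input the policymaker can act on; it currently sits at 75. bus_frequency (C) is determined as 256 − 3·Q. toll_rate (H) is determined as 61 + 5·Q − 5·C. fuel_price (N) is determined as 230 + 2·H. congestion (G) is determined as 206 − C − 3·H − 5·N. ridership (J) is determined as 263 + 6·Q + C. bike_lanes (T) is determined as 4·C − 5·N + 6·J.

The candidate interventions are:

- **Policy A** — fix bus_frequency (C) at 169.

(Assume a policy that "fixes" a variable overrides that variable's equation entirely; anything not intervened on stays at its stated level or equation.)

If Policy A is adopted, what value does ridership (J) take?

882

Policy A (C := 169):
  Q = 75
  C = 169
  J = 263 + 6·75 + 169 = 882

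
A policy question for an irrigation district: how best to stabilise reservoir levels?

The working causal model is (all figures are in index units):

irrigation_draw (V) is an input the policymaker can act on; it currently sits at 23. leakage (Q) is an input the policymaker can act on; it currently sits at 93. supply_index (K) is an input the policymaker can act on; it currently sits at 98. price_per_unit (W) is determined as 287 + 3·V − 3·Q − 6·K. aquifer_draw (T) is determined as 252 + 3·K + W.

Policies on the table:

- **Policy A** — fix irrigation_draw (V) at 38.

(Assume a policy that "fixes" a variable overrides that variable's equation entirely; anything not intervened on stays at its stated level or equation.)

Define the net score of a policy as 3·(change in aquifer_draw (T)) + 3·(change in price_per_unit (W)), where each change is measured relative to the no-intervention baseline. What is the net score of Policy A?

Baseline:
  V = 23
  Q = 93
  K = 98
  W = 287 + 3·23 − 3·93 − 6·98 = -511
  T = 252 + 3·98 + (-511) = 35
Policy A (V := 38):
  V = 38
  Q = 93
  K = 98
  W = 287 + 3·38 − 3·93 − 6·98 = -466
  T = 252 + 3·98 + (-466) = 80
ΔT = 80 − 35 = 45; ΔW = -466 − (-511) = 45
Score = 3·45 + 3·45 = 270

270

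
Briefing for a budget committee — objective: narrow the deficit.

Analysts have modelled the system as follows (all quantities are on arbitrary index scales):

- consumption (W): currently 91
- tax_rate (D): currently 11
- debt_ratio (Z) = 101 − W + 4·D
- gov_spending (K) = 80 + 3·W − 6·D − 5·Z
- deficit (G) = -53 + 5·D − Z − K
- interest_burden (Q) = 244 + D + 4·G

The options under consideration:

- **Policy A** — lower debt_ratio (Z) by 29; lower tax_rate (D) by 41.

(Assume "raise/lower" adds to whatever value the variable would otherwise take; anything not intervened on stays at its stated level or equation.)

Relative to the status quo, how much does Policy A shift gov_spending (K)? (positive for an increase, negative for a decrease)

Baseline:
  W = 91
  D = 11
  Z = 101 − 91 + 4·11 = 54
  K = 80 + 3·91 − 6·11 − 5·54 = 17
Policy A (Z − 29, D − 41):
  W = 91
  D = 11 − 41 = -30
  Z = 101 − 91 + 4·(-30) (−29 from intervention) = -139
  K = 80 + 3·91 − 6·(-30) − 5·(-139) = 1228
Change in K: 1228 − 17 = 1211

1211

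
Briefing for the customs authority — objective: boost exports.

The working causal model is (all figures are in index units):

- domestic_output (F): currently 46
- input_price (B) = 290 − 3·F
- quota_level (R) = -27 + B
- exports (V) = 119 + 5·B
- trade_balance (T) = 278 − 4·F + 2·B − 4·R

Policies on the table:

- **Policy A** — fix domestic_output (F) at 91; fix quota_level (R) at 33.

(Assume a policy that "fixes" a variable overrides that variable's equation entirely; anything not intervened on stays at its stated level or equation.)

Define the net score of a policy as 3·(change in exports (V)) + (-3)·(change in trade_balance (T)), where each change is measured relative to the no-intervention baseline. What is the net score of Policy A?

-1779

Baseline:
  F = 46
  B = 290 − 3·46 = 152
  R = -27 + 152 = 125
  V = 119 + 5·152 = 879
  T = 278 − 4·46 + 2·152 − 4·125 = -102
Policy A (F := 91, R := 33):
  F = 91
  B = 290 − 3·91 = 17
  R = 33
  V = 119 + 5·17 = 204
  T = 278 − 4·91 + 2·17 − 4·33 = -184
ΔV = 204 − 879 = -675; ΔT = -184 − (-102) = -82
Score = 3·(-675) + (-3)·(-82) = -1779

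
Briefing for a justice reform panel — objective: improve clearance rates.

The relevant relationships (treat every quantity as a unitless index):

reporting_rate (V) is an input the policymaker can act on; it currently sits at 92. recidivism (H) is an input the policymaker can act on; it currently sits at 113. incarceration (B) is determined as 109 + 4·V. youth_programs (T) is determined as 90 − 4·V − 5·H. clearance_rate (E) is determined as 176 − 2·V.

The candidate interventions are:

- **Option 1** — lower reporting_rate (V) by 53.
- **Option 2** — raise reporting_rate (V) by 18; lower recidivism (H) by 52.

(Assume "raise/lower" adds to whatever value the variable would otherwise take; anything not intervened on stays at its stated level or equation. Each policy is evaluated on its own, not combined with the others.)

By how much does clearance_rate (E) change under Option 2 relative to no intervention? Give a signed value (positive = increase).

-36

Baseline:
  V = 92
  E = 176 − 2·92 = -8
Option 2 (V + 18, H − 52):
  V = 92 + 18 = 110
  E = 176 − 2·110 = -44
Change in E: -44 − (-8) = -36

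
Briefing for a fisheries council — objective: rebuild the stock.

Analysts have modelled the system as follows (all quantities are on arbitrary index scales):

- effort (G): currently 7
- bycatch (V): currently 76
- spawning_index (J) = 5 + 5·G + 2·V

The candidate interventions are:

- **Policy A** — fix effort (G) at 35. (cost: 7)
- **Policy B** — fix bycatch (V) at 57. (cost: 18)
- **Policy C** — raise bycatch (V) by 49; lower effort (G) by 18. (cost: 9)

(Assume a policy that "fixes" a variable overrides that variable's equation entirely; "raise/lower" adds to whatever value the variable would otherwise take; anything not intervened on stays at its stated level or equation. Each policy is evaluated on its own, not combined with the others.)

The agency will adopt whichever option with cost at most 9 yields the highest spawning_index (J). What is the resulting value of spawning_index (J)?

Policy A (G := 35):
  G = 35
  V = 76
  J = 5 + 5·35 + 2·76 = 332
Policy C (V + 49, G − 18):
  G = 7 − 18 = -11
  V = 76 + 49 = 125
  J = 5 + 5·(-11) + 2·125 = 200
Comparing — Policy A: J=332, Policy C: J=200. Highest is 332 (Policy A).

332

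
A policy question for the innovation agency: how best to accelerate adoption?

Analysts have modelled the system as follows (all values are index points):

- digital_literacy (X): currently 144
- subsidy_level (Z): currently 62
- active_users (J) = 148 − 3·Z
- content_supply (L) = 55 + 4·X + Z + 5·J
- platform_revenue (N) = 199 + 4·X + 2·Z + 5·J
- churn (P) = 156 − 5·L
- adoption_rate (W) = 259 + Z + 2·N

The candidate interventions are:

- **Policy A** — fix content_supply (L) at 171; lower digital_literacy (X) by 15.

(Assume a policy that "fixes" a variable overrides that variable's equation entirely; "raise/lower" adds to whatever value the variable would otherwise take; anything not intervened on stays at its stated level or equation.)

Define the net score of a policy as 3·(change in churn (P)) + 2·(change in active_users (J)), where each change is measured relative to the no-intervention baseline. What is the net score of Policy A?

Baseline:
  X = 144
  Z = 62
  J = 148 − 3·62 = -38
  L = 55 + 4·144 + 62 + 5·(-38) = 503
  P = 156 − 5·503 = -2359
Policy A (L := 171, X − 15):
  X = 144 − 15 = 129
  Z = 62
  J = 148 − 3·62 = -38
  L = 171
  P = 156 − 5·171 = -699
ΔP = -699 − (-2359) = 1660; ΔJ = -38 − (-38) = 0
Score = 3·1660 + 2·0 = 4980

4980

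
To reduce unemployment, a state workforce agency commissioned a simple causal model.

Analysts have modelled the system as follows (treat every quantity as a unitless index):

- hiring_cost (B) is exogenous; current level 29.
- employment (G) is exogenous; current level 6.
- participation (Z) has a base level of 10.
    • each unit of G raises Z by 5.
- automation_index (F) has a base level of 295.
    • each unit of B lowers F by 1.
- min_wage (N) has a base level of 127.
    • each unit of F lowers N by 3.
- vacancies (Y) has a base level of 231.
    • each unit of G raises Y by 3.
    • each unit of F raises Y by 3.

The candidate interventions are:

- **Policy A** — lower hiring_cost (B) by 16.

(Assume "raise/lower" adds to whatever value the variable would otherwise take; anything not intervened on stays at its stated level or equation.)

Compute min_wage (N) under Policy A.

-719

Policy A (B − 16):
  B = 29 − 16 = 13
  F = 295 − 13 = 282
  N = 127 − 3·282 = -719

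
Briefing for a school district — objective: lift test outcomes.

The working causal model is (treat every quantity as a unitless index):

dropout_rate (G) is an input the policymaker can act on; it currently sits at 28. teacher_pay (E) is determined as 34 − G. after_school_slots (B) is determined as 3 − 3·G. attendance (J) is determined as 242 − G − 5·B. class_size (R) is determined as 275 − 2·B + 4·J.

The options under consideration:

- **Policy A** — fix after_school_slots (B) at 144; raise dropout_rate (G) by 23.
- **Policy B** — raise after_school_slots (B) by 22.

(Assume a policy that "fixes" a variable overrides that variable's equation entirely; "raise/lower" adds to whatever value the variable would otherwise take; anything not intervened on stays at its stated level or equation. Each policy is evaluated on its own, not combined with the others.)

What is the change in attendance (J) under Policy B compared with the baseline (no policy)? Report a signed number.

-110

Baseline:
  G = 28
  B = 3 − 3·28 = -81
  J = 242 − 28 − 5·(-81) = 619
Policy B (B + 22):
  G = 28
  B = 3 − 3·28 (+22 from intervention) = -59
  J = 242 − 28 − 5·(-59) = 509
Change in J: 509 − 619 = -110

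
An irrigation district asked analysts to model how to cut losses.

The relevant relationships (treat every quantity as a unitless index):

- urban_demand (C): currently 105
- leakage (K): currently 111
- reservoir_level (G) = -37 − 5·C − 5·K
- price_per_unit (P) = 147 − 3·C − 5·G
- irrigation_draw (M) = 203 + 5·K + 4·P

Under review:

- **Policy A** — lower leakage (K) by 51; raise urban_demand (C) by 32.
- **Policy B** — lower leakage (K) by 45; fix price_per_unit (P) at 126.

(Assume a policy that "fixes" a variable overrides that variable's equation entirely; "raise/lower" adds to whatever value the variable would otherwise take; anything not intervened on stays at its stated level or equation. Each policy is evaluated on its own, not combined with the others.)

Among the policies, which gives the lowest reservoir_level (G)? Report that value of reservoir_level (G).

Policy A (K − 51, C + 32):
  C = 105 + 32 = 137
  K = 111 − 51 = 60
  G = -37 − 5·137 − 5·60 = -1022
Policy B (K − 45, P := 126):
  C = 105
  K = 111 − 45 = 66
  G = -37 − 5·105 − 5·66 = -892
Comparing — Policy A: G=-1022, Policy B: G=-892. Lowest is -1022 (Policy A).

-1022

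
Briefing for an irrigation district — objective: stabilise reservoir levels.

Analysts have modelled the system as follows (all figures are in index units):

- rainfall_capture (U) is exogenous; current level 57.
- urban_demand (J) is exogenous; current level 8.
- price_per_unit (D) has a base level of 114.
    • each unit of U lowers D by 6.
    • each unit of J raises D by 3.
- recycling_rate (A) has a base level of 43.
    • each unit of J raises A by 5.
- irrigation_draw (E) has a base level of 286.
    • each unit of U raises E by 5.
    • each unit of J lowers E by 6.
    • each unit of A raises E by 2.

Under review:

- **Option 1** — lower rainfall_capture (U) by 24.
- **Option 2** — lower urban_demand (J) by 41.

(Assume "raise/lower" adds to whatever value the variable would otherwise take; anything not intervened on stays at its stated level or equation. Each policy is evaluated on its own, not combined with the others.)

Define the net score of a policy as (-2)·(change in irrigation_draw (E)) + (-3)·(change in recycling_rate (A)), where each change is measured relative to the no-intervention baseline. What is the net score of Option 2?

943

Baseline:
  U = 57
  J = 8
  A = 43 + 5·8 = 83
  E = 286 + 5·57 − 6·8 + 2·83 = 689
Option 2 (J − 41):
  U = 57
  J = 8 − 41 = -33
  A = 43 + 5·(-33) = -122
  E = 286 + 5·57 − 6·(-33) + 2·(-122) = 525
ΔE = 525 − 689 = -164; ΔA = -122 − 83 = -205
Score = (-2)·(-164) + (-3)·(-205) = 943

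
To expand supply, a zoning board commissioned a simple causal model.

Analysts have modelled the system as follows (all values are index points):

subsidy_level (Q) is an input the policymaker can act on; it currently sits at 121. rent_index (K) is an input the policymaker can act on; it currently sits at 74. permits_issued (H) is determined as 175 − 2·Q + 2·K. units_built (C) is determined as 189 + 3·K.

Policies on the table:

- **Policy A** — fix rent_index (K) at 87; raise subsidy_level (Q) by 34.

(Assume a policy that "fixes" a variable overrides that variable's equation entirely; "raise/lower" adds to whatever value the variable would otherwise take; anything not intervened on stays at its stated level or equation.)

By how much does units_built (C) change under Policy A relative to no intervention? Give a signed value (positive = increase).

Baseline:
  K = 74
  C = 189 + 3·74 = 411
Policy A (K := 87, Q + 34):
  K = 87
  C = 189 + 3·87 = 450
Change in C: 450 − 411 = 39

39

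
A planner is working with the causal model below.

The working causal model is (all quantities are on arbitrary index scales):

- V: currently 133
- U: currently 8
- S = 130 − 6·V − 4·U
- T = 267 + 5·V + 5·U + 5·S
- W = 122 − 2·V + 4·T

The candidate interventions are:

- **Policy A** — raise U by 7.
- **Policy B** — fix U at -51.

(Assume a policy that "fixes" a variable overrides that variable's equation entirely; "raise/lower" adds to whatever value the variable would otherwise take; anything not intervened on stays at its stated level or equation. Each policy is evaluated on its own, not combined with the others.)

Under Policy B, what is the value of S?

-464

Policy B (U := -51):
  V = 133
  U = -51
  S = 130 − 6·133 − 4·(-51) = -464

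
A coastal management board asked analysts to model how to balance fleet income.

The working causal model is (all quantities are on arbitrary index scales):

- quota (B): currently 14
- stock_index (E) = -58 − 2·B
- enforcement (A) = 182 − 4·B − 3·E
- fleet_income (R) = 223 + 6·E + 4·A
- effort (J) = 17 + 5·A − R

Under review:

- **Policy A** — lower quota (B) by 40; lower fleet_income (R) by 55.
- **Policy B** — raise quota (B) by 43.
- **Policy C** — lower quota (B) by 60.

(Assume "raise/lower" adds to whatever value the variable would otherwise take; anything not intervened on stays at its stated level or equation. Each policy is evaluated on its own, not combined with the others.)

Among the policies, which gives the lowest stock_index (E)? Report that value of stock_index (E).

Policy A (B − 40, R − 55):
  B = 14 − 40 = -26
  E = -58 − 2·(-26) = -6
Policy B (B + 43):
  B = 14 + 43 = 57
  E = -58 − 2·57 = -172
Policy C (B − 60):
  B = 14 − 60 = -46
  E = -58 − 2·(-46) = 34
Comparing — Policy A: E=-6, Policy B: E=-172, Policy C: E=34. Lowest is -172 (Policy B).

-172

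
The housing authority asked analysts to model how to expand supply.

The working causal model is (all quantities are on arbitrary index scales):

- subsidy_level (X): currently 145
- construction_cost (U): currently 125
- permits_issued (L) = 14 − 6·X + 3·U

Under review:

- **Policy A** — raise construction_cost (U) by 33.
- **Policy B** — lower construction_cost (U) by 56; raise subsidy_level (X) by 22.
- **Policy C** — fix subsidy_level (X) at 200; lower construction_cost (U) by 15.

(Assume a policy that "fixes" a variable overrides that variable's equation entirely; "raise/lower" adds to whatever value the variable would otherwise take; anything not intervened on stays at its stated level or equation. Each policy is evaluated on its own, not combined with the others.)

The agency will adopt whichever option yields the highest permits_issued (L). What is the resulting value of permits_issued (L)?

-382

Policy A (U + 33):
  X = 145
  U = 125 + 33 = 158
  L = 14 − 6·145 + 3·158 = -382
Policy B (U − 56, X + 22):
  X = 145 + 22 = 167
  U = 125 − 56 = 69
  L = 14 − 6·167 + 3·69 = -781
Policy C (X := 200, U − 15):
  X = 200
  U = 125 − 15 = 110
  L = 14 − 6·200 + 3·110 = -856
Comparing — Policy A: L=-382, Policy B: L=-781, Policy C: L=-856. Highest is -382 (Policy A).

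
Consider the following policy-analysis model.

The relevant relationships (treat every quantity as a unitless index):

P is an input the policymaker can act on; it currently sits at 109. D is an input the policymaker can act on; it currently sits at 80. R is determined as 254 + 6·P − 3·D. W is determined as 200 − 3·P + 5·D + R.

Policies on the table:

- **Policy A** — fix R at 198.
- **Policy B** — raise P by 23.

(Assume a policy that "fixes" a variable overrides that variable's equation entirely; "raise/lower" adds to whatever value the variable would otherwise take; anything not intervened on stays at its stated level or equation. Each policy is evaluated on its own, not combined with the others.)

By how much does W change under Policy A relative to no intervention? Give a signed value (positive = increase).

Baseline:
  P = 109
  D = 80
  R = 254 + 6·109 − 3·80 = 668
  W = 200 − 3·109 + 5·80 + 668 = 941
Policy A (R := 198):
  P = 109
  D = 80
  R = 198
  W = 200 − 3·109 + 5·80 + 198 = 471
Change in W: 471 − 941 = -470

-470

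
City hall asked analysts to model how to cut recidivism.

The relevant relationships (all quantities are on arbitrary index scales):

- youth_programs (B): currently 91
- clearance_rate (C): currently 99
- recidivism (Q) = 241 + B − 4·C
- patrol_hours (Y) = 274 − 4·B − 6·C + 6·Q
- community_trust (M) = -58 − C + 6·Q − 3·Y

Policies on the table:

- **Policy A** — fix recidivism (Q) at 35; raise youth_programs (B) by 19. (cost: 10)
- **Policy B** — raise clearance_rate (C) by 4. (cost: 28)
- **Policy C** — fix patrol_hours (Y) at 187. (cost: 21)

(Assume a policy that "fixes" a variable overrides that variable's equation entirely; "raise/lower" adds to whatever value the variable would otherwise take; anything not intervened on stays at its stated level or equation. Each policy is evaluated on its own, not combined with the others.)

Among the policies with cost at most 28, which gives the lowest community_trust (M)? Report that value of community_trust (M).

Policy A (Q := 35, B + 19):
  B = 91 + 19 = 110
  C = 99
  Q = 35
  Y = 274 − 4·110 − 6·99 + 6·35 = -550
  M = -58 − 99 + 6·35 − 3·(-550) = 1703
Policy B (C + 4):
  B = 91
  C = 99 + 4 = 103
  Q = 241 + 91 − 4·103 = -80
  Y = 274 − 4·91 − 6·103 + 6·(-80) = -1188
  M = -58 − 103 + 6·(-80) − 3·(-1188) = 2923
Policy C (Y := 187):
  B = 91
  C = 99
  Q = 241 + 91 − 4·99 = -64
  Y = 187
  M = -58 − 99 + 6·(-64) − 3·187 = -1102
Comparing — Policy A: M=1703, Policy B: M=2923, Policy C: M=-1102. Lowest is -1102 (Policy C).

-1102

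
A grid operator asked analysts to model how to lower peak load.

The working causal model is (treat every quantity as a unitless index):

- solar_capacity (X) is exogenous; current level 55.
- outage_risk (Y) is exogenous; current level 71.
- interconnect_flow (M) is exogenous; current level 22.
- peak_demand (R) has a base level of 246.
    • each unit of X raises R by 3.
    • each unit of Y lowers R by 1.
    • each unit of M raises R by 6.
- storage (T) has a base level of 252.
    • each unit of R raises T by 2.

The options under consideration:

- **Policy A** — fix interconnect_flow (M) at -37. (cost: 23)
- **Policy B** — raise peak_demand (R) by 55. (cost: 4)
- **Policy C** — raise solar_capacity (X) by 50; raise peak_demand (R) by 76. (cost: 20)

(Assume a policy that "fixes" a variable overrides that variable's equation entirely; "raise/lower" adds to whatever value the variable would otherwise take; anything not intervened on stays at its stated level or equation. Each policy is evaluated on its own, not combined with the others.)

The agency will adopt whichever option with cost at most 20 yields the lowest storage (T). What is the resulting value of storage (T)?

Policy B (R + 55):
  X = 55
  Y = 71
  M = 22
  R = 246 + 3·55 − 71 + 6·22 (+55 from intervention) = 527
  T = 252 + 2·527 = 1306
Policy C (X + 50, R + 76):
  X = 55 + 50 = 105
  Y = 71
  M = 22
  R = 246 + 3·105 − 71 + 6·22 (+76 from intervention) = 698
  T = 252 + 2·698 = 1648
Comparing — Policy B: T=1306, Policy C: T=1648. Lowest is 1306 (Policy B).

1306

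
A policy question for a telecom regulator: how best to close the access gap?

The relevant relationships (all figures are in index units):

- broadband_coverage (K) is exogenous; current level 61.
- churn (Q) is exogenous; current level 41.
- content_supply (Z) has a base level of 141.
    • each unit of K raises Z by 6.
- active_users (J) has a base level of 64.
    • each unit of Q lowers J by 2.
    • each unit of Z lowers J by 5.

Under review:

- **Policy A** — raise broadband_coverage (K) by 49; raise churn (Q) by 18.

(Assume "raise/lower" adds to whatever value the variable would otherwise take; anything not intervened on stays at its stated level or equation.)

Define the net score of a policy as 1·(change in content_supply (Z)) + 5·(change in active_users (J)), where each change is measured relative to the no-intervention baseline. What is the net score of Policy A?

Baseline:
  K = 61
  Q = 41
  Z = 141 + 6·61 = 507
  J = 64 − 2·41 − 5·507 = -2553
Policy A (K + 49, Q + 18):
  K = 61 + 49 = 110
  Q = 41 + 18 = 59
  Z = 141 + 6·110 = 801
  J = 64 − 2·59 − 5·801 = -4059
ΔZ = 801 − 507 = 294; ΔJ = -4059 − (-2553) = -1506
Score = 1·294 + 5·(-1506) = -7236

-7236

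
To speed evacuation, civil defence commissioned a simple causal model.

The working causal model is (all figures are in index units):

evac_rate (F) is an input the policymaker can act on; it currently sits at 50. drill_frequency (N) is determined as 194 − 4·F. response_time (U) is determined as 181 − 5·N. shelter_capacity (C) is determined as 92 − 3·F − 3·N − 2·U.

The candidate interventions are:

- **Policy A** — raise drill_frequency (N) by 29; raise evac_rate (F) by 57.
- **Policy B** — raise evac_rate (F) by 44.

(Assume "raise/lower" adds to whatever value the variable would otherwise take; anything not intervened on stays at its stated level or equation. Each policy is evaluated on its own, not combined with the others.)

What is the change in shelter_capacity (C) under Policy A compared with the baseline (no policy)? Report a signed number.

-1564

Baseline:
  F = 50
  N = 194 − 4·50 = -6
  U = 181 − 5·(-6) = 211
  C = 92 − 3·50 − 3·(-6) − 2·211 = -462
Policy A (N + 29, F + 57):
  F = 50 + 57 = 107
  N = 194 − 4·107 (+29 from intervention) = -205
  U = 181 − 5·(-205) = 1206
  C = 92 − 3·107 − 3·(-205) − 2·1206 = -2026
Change in C: -2026 − (-462) = -1564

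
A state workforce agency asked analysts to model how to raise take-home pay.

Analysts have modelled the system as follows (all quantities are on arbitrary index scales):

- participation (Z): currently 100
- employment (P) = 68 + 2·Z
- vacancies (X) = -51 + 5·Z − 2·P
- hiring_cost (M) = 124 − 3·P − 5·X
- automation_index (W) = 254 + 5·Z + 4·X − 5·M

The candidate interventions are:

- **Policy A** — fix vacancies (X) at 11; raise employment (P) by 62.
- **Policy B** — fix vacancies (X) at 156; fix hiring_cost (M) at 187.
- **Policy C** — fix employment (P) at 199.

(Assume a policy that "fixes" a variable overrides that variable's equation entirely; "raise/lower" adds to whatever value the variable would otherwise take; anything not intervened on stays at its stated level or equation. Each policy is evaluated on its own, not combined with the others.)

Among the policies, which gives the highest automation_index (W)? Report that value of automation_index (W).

Policy A (X := 11, P + 62):
  Z = 100
  P = 68 + 2·100 (+62 from intervention) = 330
  X = 11
  M = 124 − 3·330 − 5·11 = -921
  W = 254 + 5·100 + 4·11 − 5·(-921) = 5403
Policy B (X := 156, M := 187):
  Z = 100
  P = 68 + 2·100 = 268
  X = 156
  M = 187
  W = 254 + 5·100 + 4·156 − 5·187 = 443
Policy C (P := 199):
  Z = 100
  P = 199
  X = -51 + 5·100 − 2·199 = 51
  M = 124 − 3·199 − 5·51 = -728
  W = 254 + 5·100 + 4·51 − 5·(-728) = 4598
Comparing — Policy A: W=5403, Policy B: W=443, Policy C: W=4598. Highest is 5403 (Policy A).

5403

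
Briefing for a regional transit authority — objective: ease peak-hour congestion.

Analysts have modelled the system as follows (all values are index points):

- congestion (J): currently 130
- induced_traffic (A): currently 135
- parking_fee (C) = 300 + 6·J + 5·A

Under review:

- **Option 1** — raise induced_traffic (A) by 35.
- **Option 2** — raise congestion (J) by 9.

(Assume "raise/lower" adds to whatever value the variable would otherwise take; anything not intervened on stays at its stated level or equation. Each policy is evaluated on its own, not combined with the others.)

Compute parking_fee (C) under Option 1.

Option 1 (A + 35):
  J = 130
  A = 135 + 35 = 170
  C = 300 + 6·130 + 5·170 = 1930

1930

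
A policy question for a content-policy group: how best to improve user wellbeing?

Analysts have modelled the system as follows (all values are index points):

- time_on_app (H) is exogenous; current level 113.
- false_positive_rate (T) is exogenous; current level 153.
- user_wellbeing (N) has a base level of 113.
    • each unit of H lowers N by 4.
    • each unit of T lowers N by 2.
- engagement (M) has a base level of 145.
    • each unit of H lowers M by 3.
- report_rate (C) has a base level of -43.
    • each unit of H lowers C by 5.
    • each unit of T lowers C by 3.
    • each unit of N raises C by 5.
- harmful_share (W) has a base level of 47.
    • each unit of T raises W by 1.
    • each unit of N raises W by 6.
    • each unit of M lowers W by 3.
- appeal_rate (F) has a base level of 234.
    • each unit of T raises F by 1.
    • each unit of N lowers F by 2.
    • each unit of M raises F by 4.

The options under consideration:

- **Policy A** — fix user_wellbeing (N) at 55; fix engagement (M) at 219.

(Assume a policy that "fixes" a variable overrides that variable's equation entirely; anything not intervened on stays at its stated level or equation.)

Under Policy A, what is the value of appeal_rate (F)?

1153

Policy A (N := 55, M := 219):
  H = 113
  T = 153
  N = 55
  M = 219
  F = 234 + 153 − 2·55 + 4·219 = 1153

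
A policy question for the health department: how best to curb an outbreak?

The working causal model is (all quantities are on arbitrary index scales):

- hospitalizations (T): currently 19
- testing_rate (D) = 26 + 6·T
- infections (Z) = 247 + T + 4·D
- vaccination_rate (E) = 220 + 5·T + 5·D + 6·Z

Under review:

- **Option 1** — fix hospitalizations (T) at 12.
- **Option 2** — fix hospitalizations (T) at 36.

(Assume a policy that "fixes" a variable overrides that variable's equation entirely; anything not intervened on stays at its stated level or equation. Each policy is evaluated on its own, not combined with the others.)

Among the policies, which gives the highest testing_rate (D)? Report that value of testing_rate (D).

242

Option 1 (T := 12):
  T = 12
  D = 26 + 6·12 = 98
Option 2 (T := 36):
  T = 36
  D = 26 + 6·36 = 242
Comparing — Option 1: D=98, Option 2: D=242. Highest is 242 (Option 2).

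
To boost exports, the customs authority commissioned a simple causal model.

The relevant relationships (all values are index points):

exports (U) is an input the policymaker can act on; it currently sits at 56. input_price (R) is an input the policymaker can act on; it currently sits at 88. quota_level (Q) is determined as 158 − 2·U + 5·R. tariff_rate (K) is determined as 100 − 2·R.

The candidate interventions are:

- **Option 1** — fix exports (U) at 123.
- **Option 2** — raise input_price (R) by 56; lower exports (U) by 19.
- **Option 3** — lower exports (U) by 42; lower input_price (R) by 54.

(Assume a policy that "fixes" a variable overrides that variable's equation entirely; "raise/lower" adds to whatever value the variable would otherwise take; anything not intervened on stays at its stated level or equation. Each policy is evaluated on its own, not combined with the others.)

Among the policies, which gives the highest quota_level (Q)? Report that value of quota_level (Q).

Option 1 (U := 123):
  U = 123
  R = 88
  Q = 158 − 2·123 + 5·88 = 352
Option 2 (R + 56, U − 19):
  U = 56 − 19 = 37
  R = 88 + 56 = 144
  Q = 158 − 2·37 + 5·144 = 804
Option 3 (U − 42, R − 54):
  U = 56 − 42 = 14
  R = 88 − 54 = 34
  Q = 158 − 2·14 + 5·34 = 300
Comparing — Option 1: Q=352, Option 2: Q=804, Option 3: Q=300. Highest is 804 (Option 2).

804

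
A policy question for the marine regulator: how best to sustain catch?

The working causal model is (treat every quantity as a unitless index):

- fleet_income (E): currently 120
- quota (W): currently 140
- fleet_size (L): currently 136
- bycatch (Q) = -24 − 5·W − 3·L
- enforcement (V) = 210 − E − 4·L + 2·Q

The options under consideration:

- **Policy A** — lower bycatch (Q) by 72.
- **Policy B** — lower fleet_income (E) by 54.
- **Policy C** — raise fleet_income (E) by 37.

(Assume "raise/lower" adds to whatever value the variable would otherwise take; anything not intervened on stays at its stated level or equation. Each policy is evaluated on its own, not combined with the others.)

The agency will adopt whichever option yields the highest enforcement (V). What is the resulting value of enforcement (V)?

Policy A (Q − 72):
  E = 120
  W = 140
  L = 136
  Q = -24 − 5·140 − 3·136 (−72 from intervention) = -1204
  V = 210 − 120 − 4·136 + 2·(-1204) = -2862
Policy B (E − 54):
  E = 120 − 54 = 66
  W = 140
  L = 136
  Q = -24 − 5·140 − 3·136 = -1132
  V = 210 − 66 − 4·136 + 2·(-1132) = -2664
Policy C (E + 37):
  E = 120 + 37 = 157
  W = 140
  L = 136
  Q = -24 − 5·140 − 3·136 = -1132
  V = 210 − 157 − 4·136 + 2·(-1132) = -2755
Comparing — Policy A: V=-2862, Policy B: V=-2664, Policy C: V=-2755. Highest is -2664 (Policy B).

-2664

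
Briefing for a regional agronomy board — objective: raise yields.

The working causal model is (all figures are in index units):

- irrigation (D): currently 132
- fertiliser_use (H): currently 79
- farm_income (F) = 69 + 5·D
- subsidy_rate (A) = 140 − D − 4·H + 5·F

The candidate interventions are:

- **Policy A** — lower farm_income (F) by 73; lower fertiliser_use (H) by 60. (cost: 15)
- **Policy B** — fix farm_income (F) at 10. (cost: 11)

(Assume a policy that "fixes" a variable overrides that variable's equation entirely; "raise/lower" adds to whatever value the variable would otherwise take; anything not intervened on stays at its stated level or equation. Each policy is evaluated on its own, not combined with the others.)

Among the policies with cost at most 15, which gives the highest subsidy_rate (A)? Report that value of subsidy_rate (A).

3212

Policy A (F − 73, H − 60):
  D = 132
  H = 79 − 60 = 19
  F = 69 + 5·132 (−73 from intervention) = 656
  A = 140 − 132 − 4·19 + 5·656 = 3212
Policy B (F := 10):
  D = 132
  H = 79
  F = 10
  A = 140 − 132 − 4·79 + 5·10 = -258
Comparing — Policy A: A=3212, Policy B: A=-258. Highest is 3212 (Policy A).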